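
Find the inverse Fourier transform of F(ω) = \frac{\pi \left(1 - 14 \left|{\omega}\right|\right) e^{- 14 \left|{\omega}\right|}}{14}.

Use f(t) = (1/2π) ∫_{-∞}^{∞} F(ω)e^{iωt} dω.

f(t) = \frac{2 t^{2}}{\left(t^{2} + 196\right)^{2}}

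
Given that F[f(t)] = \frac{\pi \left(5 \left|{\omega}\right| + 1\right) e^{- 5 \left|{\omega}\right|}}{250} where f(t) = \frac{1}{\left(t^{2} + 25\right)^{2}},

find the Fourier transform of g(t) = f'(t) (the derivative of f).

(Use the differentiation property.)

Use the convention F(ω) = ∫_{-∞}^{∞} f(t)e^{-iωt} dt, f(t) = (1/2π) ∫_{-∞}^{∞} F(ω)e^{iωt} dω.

F[g](ω) = \frac{i \pi \omega \left(5 \left|{\omega}\right| + 1\right) e^{- 5 \left|{\omega}\right|}}{250}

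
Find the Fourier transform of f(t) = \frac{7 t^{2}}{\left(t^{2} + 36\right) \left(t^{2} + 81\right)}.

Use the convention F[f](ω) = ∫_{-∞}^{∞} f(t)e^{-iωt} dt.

F(ω) = \frac{7 \pi \left(3 - 2 e^{3 \left|{\omega}\right|}\right) e^{- 9 \left|{\omega}\right|}}{15}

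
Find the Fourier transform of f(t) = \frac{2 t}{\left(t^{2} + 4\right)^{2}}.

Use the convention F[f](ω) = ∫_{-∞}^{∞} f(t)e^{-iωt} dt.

F(ω) = - \frac{i \pi \omega e^{- 2 \left|{\omega}\right|}}{2}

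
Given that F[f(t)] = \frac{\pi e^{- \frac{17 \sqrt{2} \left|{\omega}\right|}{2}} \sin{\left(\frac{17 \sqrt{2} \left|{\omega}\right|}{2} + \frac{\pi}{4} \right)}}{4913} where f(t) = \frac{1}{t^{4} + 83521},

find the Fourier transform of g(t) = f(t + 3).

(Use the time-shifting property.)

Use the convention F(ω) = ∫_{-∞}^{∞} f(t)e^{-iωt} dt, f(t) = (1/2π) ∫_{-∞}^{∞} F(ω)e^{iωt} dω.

F[g](ω) = \frac{\pi e^{3 i \omega - \frac{17 \sqrt{2} \left|{\omega}\right|}{2}} \sin{\left(\frac{17 \sqrt{2} \left|{\omega}\right|}{2} + \frac{\pi}{4} \right)}}{4913}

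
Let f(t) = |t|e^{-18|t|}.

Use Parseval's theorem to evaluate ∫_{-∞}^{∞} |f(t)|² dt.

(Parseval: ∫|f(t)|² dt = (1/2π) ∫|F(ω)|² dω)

∫|f(t)|² dt = \frac{1}{11664}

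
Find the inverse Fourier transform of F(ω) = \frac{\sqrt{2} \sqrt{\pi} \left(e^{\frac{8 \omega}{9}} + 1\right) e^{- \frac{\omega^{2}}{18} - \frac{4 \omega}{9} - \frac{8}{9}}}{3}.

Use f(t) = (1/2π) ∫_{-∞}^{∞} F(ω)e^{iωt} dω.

f(t) = 2 e^{- \frac{9 t^{2}}{2}} \cos{\left(4 t \right)}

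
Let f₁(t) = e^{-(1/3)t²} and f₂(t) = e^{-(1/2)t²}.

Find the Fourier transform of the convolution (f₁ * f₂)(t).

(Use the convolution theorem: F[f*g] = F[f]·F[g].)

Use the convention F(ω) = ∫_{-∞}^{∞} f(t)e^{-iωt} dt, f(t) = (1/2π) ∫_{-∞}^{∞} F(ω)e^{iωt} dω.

F[f₁*f₂](ω) = \sqrt{6} \pi e^{- \frac{5 \omega^{2}}{4}}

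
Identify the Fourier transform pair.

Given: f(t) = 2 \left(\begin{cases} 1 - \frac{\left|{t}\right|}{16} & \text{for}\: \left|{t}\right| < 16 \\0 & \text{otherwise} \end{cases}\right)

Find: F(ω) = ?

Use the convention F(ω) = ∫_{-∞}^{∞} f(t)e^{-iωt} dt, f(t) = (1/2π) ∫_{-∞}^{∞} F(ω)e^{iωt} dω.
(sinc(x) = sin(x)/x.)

F(ω) = 32 \operatorname{sinc}^{2}{\left(8 \omega \right)}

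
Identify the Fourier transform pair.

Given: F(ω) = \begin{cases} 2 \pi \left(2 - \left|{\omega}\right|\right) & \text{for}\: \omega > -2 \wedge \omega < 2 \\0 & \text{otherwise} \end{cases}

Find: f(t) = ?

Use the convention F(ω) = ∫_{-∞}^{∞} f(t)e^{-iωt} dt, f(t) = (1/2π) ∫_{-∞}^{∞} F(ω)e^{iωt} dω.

f(t) = \frac{4 \sin^{2}{\left(t \right)}}{t^{2}}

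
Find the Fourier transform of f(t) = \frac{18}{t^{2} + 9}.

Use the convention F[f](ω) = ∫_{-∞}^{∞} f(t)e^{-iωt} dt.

F(ω) = 6 \pi e^{- 3 \left|{\omega}\right|}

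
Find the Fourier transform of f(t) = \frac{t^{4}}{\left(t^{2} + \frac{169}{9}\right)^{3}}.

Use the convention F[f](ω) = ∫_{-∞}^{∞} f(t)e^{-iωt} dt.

F(ω) = \frac{\pi \left(169 \omega^{2} - 195 \left|{\omega}\right| + 27\right) e^{- \frac{13 \left|{\omega}\right|}{3}}}{312}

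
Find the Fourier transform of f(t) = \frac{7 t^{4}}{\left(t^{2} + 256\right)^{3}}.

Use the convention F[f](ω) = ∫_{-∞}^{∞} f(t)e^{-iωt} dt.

F(ω) = \frac{7 \pi \left(256 \omega^{2} - 80 \left|{\omega}\right| + 3\right) e^{- 16 \left|{\omega}\right|}}{128}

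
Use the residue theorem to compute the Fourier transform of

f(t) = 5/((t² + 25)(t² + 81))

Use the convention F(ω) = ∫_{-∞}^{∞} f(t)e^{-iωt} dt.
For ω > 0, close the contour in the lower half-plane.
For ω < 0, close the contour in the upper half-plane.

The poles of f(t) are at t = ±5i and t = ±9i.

Let g(z) = f(z)e^{-iωz}; for large |z| the factor e^{-iωz} decays in the lower half-plane when ω > 0 and in the upper half-plane when ω < 0.

Case ω > 0 (lower half-plane, clockwise contour ⇒ F(ω) = -2πi·ΣRes):
  Res_{z = - 5 i} g(z) = \frac{i e^{- 5 \omega}}{112}
  Res_{z = - 9 i} g(z) = - \frac{5 i e^{- 9 \omega}}{1008}
  F(ω) = -2πi·ΣRes = \frac{\pi \left(9 e^{4 \omega} - 5\right) e^{- 9 \omega}}{504}

Case ω < 0 (upper half-plane, counterclockwise contour ⇒ F(ω) = +2πi·ΣRes):
  Res_{z = 5 i} g(z) = - \frac{i e^{5 \omega}}{112}
  Res_{z = 9 i} g(z) = \frac{5 i e^{9 \omega}}{1008}
  F(ω) = 2πi·ΣRes = \frac{\pi \left(9 - 5 e^{4 \omega}\right) e^{5 \omega}}{504}

Both cases combine into a single formula in |ω|:

F(ω) = \frac{\pi \left(9 e^{4 \left|{\omega}\right|} - 5\right) e^{- 9 \left|{\omega}\right|}}{504}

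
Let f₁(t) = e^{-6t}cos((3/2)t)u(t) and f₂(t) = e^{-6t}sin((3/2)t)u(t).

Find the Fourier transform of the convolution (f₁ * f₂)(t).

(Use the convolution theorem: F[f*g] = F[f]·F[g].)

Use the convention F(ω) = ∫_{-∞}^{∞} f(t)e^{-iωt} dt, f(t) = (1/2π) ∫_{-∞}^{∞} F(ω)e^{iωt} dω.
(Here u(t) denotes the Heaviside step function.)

F[f₁*f₂](ω) = \frac{24 \left(i \omega + 6\right)}{\left(4 \left(i \omega + 6\right)^{2} + 9\right)^{2}}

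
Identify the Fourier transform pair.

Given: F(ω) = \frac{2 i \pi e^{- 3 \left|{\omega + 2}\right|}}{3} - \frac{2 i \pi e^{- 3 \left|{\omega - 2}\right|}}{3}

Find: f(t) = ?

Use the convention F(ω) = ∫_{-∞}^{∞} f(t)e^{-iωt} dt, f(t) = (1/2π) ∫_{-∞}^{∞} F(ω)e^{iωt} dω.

f(t) = \frac{4 \sin{\left(2 t \right)}}{t^{2} + 9}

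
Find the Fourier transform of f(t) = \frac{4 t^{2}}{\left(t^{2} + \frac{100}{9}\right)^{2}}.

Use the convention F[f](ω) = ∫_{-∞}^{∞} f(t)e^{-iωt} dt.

F(ω) = \frac{\pi \left(3 - 10 \left|{\omega}\right|\right) e^{- \frac{10 \left|{\omega}\right|}{3}}}{5}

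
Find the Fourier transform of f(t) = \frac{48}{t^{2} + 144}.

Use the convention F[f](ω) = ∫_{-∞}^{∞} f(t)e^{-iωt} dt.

F(ω) = 4 \pi e^{- 12 \left|{\omega}\right|}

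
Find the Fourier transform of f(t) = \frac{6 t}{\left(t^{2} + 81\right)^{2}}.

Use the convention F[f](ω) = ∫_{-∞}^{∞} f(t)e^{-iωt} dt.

F(ω) = - \frac{i \pi \omega e^{- 9 \left|{\omega}\right|}}{3}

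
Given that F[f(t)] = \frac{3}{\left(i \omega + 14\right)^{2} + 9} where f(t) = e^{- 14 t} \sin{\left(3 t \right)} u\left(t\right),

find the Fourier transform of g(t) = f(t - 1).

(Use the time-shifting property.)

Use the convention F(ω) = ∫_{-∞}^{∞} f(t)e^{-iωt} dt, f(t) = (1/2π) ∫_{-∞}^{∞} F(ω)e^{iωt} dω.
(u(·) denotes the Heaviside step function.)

F[g](ω) = \frac{3 e^{- i \omega}}{\left(i \omega + 14\right)^{2} + 9}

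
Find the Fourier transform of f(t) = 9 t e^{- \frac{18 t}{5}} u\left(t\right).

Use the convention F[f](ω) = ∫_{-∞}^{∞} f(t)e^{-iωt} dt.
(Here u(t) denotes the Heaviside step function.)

F(ω) = \frac{225}{\left(5 i \omega + 18\right)^{2}}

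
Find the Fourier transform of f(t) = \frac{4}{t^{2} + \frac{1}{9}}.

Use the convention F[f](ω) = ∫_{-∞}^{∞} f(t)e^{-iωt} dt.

F(ω) = 12 \pi e^{- \frac{\left|{\omega}\right|}{3}}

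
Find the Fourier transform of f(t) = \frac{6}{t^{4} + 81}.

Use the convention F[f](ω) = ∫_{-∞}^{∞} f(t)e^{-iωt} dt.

F(ω) = \frac{2 \pi e^{- \frac{3 \sqrt{2} \left|{\omega}\right|}{2}} \sin{\left(\frac{3 \sqrt{2} \left|{\omega}\right|}{2} + \frac{\pi}{4} \right)}}{9}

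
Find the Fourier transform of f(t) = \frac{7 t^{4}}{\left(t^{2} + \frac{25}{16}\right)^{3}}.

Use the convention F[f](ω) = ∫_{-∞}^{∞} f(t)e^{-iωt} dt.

F(ω) = \frac{7 \pi \left(25 \omega^{2} - 100 \left|{\omega}\right| + 48\right) e^{- \frac{5 \left|{\omega}\right|}{4}}}{160}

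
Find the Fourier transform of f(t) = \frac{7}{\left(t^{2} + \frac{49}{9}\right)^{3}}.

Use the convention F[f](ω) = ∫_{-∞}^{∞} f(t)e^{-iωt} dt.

F(ω) = \frac{27 \pi \left(49 \omega^{2} + 63 \left|{\omega}\right| + 27\right) e^{- \frac{7 \left|{\omega}\right|}{3}}}{19208}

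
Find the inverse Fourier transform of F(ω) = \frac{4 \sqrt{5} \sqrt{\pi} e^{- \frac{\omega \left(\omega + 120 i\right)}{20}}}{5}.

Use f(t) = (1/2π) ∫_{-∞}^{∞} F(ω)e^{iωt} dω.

f(t) = 4 e^{- 5 \left(t - 6\right)^{2}}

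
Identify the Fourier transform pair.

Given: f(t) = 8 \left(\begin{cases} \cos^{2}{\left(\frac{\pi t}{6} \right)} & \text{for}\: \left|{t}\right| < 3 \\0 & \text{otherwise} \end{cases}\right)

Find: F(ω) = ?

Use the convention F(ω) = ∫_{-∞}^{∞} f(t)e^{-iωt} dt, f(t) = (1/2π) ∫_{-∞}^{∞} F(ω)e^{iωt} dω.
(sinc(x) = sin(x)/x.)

F(ω) = - \frac{24 \pi^{2} \operatorname{sinc}{\left(3 \omega \right)}}{9 \omega^{2} - \pi^{2}}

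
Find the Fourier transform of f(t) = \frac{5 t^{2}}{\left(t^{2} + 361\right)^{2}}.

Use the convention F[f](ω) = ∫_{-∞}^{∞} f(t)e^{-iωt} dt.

F(ω) = \frac{5 \pi \left(1 - 19 \left|{\omega}\right|\right) e^{- 19 \left|{\omega}\right|}}{38}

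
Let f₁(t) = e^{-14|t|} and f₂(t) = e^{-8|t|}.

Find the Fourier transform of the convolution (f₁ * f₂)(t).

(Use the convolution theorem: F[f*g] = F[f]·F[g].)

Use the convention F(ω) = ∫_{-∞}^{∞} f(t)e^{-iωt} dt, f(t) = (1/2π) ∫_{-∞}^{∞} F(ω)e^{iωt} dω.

F[f₁*f₂](ω) = \frac{448}{\left(\omega^{2} + 64\right) \left(\omega^{2} + 196\right)}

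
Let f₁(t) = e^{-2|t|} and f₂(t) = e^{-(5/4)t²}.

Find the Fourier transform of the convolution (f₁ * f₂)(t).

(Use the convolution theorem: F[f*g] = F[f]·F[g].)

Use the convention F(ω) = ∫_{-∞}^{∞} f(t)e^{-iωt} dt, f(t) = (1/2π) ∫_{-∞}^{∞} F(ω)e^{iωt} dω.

F[f₁*f₂](ω) = \frac{8 \sqrt{5} \sqrt{\pi} e^{- \frac{\omega^{2}}{5}}}{5 \left(\omega^{2} + 4\right)}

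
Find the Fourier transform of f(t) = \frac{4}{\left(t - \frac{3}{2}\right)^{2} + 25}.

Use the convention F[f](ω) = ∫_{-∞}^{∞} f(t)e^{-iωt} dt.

F(ω) = \frac{4 \pi e^{- \frac{3 i \omega}{2} - 5 \left|{\omega}\right|}}{5}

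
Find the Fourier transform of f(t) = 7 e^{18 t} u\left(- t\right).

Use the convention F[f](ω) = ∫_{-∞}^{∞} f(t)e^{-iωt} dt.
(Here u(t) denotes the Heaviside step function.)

F(ω) = - \frac{7}{i \omega - 18}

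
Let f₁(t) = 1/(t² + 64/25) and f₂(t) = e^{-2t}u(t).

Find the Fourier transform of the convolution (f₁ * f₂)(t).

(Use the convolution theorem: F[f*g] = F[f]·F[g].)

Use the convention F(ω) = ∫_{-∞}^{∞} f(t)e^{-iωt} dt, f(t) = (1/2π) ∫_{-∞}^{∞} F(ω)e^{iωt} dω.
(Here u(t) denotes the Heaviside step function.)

F[f₁*f₂](ω) = \frac{5 \pi e^{- \frac{8 \left|{\omega}\right|}{5}}}{8 \left(i \omega + 2\right)}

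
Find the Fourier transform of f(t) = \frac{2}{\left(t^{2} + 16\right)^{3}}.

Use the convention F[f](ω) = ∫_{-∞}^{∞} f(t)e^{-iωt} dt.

F(ω) = \frac{\pi \left(16 \omega^{2} + 12 \left|{\omega}\right| + 3\right) e^{- 4 \left|{\omega}\right|}}{4096}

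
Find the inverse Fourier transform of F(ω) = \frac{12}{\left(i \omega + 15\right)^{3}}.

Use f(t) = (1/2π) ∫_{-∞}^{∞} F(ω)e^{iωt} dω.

f(t) = 6 t^{2} e^{- 15 t} u\left(t\right)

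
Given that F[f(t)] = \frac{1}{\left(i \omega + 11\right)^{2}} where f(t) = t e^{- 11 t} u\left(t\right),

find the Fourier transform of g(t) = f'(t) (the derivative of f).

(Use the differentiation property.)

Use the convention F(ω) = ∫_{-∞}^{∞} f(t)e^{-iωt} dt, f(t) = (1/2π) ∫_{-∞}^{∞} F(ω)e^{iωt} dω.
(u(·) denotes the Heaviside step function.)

F[g](ω) = \frac{i \omega}{\left(i \omega + 11\right)^{2}}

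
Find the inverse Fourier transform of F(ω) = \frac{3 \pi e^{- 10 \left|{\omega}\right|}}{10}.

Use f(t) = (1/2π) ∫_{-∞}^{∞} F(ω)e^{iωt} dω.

f(t) = \frac{3}{t^{2} + 100}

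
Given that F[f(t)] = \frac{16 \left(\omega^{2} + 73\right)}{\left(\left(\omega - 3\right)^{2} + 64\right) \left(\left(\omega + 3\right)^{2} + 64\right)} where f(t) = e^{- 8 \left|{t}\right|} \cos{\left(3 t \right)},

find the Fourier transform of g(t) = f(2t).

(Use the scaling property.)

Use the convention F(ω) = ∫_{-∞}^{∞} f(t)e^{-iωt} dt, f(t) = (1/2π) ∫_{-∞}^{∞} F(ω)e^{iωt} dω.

F[g](ω) = \frac{32 \left(\omega^{2} + 292\right)}{\omega^{4} + 440 \omega^{2} + 85264}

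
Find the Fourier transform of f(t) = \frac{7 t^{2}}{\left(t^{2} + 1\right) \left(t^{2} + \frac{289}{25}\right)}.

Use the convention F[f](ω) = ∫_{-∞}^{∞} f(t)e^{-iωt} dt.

F(ω) = - \frac{175 \pi e^{- \left|{\omega}\right|}}{264} + \frac{595 \pi e^{- \frac{17 \left|{\omega}\right|}{5}}}{264}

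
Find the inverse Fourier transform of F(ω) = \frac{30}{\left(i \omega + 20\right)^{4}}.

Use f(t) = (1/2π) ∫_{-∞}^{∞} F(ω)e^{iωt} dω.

f(t) = 5 t^{3} e^{- 20 t} u\left(t\right)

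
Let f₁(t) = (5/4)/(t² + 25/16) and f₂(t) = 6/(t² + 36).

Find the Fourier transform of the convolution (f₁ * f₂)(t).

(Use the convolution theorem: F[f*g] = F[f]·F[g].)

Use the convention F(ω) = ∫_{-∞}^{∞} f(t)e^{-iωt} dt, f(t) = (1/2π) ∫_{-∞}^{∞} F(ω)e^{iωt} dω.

F[f₁*f₂](ω) = \pi^{2} e^{- \frac{29 \left|{\omega}\right|}{4}}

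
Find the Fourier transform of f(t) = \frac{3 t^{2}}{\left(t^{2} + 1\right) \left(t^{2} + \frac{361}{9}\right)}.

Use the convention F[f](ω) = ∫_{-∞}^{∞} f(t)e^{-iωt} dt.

F(ω) = - \frac{27 \pi e^{- \left|{\omega}\right|}}{352} + \frac{171 \pi e^{- \frac{19 \left|{\omega}\right|}{3}}}{352}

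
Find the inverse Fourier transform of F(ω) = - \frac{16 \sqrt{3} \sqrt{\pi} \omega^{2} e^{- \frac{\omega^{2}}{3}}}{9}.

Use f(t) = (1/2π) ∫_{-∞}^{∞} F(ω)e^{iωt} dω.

f(t) = 2 \left(3 t^{2} - 2\right) e^{- \frac{3 t^{2}}{4}}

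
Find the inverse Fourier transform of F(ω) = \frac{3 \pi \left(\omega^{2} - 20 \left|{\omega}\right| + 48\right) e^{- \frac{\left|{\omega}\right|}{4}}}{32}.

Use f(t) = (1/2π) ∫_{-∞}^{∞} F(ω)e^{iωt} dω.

f(t) = \frac{3 t^{4}}{\left(t^{2} + \frac{1}{16}\right)^{3}}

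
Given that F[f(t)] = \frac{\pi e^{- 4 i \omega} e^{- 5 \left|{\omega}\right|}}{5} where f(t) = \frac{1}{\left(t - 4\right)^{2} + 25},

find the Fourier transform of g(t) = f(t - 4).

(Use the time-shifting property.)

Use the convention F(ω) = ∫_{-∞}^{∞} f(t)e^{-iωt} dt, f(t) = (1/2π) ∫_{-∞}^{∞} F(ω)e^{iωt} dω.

F[g](ω) = \frac{\pi e^{- 8 i \omega - 5 \left|{\omega}\right|}}{5}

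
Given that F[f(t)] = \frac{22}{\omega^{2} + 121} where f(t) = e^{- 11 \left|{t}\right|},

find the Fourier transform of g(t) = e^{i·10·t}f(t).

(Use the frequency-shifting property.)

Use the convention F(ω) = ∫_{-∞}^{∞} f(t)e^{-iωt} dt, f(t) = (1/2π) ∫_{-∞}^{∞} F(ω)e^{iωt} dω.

F[g](ω) = \frac{22}{\left(\omega - 10\right)^{2} + 121}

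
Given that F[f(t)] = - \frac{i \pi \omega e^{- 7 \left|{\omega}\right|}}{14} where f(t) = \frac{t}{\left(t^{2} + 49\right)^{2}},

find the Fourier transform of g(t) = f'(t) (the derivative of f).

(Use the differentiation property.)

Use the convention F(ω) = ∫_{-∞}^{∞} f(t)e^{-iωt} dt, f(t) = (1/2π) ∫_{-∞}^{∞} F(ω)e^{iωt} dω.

F[g](ω) = \frac{\pi \omega^{2} e^{- 7 \left|{\omega}\right|}}{14}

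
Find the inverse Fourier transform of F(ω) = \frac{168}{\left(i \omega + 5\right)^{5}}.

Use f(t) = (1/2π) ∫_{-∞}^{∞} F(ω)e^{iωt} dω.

f(t) = 7 t^{4} e^{- 5 t} u\left(t\right)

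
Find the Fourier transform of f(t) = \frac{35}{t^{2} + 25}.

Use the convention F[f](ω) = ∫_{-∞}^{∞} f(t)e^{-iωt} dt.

F(ω) = 7 \pi e^{- 5 \left|{\omega}\right|}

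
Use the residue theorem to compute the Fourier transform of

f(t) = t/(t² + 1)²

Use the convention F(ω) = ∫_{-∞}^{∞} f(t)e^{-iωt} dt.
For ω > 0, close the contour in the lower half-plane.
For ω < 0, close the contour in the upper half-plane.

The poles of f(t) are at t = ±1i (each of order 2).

Let g(z) = f(z)e^{-iωz}; for large |z| the factor e^{-iωz} decays in the lower half-plane when ω > 0 and in the upper half-plane when ω < 0.

Case ω > 0 (lower half-plane, clockwise contour ⇒ F(ω) = -2πi·ΣRes):
  Res_{z = - i} g(z) = \frac{\omega e^{- \omega}}{4} (pole of order 2)
  F(ω) = -2πi·ΣRes = - \frac{i \pi \omega e^{- \omega}}{2}

Case ω < 0 (upper half-plane, counterclockwise contour ⇒ F(ω) = +2πi·ΣRes):
  Res_{z = i} g(z) = - \frac{\omega e^{\omega}}{4} (pole of order 2)
  F(ω) = 2πi·ΣRes = - \frac{i \pi \omega e^{\omega}}{2}

Both cases combine into a single formula in |ω|:

F(ω) = - \frac{i \pi \omega e^{- \left|{\omega}\right|}}{2}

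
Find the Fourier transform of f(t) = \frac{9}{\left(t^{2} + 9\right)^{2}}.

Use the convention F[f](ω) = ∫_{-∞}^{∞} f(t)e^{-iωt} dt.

F(ω) = \frac{\pi \left(3 \left|{\omega}\right| + 1\right) e^{- 3 \left|{\omega}\right|}}{6}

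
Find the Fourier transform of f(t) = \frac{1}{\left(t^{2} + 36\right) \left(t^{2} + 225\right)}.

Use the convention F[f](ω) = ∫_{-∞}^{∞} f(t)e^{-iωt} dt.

F(ω) = \frac{\pi \left(5 e^{9 \left|{\omega}\right|} - 2\right) e^{- 15 \left|{\omega}\right|}}{5670}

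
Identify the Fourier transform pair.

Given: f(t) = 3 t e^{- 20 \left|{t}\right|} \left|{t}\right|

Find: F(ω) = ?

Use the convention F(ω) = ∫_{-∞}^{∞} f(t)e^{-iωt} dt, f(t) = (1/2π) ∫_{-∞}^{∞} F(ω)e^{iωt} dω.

F(ω) = \frac{12 i \omega \left(\omega^{2} - 1200\right)}{\left(\omega^{2} + 400\right)^{3}}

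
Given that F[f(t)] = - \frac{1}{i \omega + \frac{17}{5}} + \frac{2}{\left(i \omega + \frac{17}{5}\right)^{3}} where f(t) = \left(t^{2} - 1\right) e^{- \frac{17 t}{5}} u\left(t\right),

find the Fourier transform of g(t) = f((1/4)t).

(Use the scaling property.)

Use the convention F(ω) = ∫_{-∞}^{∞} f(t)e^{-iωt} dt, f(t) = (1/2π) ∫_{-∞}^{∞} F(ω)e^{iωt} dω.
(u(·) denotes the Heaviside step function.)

F[g](ω) = \frac{20 \left(1000 i \omega - \left(20 i \omega + 17\right)^{3} + 850\right)}{\left(20 i \omega + 17\right)^{4}}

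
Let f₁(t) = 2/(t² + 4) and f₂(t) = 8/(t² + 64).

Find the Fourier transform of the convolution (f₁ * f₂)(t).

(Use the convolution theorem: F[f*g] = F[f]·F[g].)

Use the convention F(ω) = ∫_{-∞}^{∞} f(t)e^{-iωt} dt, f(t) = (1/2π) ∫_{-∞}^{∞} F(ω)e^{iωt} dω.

F[f₁*f₂](ω) = \pi^{2} e^{- 10 \left|{\omega}\right|}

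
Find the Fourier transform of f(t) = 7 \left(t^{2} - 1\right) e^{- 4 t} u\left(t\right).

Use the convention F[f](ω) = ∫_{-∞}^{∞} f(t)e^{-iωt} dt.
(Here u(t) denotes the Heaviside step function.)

F(ω) = \frac{7 \left(2 i \omega - \left(i \omega + 4\right)^{3} + 8\right)}{\left(i \omega + 4\right)^{4}}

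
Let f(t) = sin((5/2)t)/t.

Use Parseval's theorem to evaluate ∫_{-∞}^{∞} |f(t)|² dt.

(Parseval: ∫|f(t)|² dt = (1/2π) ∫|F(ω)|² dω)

∫|f(t)|² dt = \frac{5 \pi}{2}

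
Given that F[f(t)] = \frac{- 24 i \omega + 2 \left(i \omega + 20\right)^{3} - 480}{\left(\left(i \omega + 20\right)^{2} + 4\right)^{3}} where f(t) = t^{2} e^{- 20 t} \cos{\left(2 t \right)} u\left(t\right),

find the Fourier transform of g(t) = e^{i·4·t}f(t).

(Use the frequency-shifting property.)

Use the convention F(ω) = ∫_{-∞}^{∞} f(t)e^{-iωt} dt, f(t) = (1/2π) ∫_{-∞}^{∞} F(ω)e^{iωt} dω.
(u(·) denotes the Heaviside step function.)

F[g](ω) = \frac{2 \left(12 i \left(4 - \omega\right) + \left(i \left(\omega - 4\right) + 20\right)^{3} - 240\right)}{\left(\left(i \left(\omega - 4\right) + 20\right)^{2} + 4\right)^{3}}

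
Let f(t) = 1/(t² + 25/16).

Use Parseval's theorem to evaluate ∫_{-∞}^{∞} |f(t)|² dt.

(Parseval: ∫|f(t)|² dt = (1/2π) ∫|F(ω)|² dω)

∫|f(t)|² dt = \frac{32 \pi}{125}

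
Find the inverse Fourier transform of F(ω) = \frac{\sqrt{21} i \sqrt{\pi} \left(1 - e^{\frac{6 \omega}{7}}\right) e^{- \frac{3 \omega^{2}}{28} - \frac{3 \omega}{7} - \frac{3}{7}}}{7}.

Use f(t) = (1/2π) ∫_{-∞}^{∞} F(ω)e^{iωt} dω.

f(t) = 2 e^{- \frac{7 t^{2}}{3}} \sin{\left(2 t \right)}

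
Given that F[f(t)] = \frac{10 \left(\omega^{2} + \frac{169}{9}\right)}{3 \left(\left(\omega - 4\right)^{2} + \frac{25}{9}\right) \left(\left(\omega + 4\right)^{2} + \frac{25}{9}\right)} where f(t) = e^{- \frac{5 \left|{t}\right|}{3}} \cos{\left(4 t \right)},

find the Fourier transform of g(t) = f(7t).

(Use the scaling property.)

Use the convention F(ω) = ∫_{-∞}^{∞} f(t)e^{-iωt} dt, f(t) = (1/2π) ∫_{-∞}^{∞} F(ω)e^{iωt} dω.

F[g](ω) = \frac{210 \left(9 \omega^{2} + 8281\right)}{81 \omega^{4} - 104958 \omega^{2} + 68574961}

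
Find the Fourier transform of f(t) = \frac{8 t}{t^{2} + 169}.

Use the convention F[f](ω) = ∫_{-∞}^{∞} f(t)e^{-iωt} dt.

F(ω) = - 8 i \pi e^{- 13 \left|{\omega}\right|} \operatorname{sign}{\left(\omega \right)}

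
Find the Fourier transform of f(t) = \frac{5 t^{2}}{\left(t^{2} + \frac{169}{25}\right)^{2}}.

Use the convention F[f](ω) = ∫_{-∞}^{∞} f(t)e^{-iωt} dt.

F(ω) = \frac{5 \pi \left(5 - 13 \left|{\omega}\right|\right) e^{- \frac{13 \left|{\omega}\right|}{5}}}{26}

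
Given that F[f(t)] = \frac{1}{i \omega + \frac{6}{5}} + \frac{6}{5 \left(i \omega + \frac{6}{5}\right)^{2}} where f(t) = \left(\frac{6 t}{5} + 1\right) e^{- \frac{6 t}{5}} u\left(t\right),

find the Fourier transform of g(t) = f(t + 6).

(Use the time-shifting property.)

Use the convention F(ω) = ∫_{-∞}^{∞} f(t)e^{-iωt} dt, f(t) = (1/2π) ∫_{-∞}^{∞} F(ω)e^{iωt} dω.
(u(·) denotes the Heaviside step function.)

F[g](ω) = \frac{\left(- 25 i \omega - 60\right) e^{6 i \omega}}{25 \omega^{2} - 60 i \omega - 36}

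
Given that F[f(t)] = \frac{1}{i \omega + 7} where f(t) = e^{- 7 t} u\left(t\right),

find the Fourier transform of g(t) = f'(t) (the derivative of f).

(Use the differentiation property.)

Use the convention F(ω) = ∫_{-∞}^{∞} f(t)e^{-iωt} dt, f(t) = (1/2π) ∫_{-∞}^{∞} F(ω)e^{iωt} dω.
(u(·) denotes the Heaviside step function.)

F[g](ω) = \frac{\omega}{\omega - 7 i}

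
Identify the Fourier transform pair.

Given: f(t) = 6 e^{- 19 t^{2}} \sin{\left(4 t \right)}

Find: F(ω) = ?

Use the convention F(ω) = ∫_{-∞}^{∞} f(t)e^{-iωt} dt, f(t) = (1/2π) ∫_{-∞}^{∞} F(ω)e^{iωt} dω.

F(ω) = \frac{3 \sqrt{19} i \sqrt{\pi} \left(1 - e^{\frac{4 \omega}{19}}\right) e^{- \frac{\omega^{2}}{76} - \frac{2 \omega}{19} - \frac{4}{19}}}{19}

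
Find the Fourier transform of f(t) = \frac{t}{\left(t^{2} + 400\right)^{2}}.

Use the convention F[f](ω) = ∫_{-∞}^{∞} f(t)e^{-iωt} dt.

F(ω) = - \frac{i \pi \omega e^{- 20 \left|{\omega}\right|}}{40}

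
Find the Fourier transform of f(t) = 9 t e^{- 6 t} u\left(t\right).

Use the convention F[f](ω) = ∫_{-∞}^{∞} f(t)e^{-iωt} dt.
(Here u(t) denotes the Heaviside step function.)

F(ω) = \frac{9}{\left(i \omega + 6\right)^{2}}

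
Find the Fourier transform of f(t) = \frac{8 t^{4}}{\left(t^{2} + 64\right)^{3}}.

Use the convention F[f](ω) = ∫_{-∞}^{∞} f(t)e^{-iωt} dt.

F(ω) = \frac{\pi \left(64 \omega^{2} - 40 \left|{\omega}\right| + 3\right) e^{- 8 \left|{\omega}\right|}}{8}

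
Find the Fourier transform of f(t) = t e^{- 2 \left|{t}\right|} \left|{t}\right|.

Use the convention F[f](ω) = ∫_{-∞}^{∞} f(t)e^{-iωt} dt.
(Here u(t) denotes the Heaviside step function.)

F(ω) = \frac{4 i \omega \left(\omega^{2} - 12\right)}{\left(\omega^{2} + 4\right)^{3}}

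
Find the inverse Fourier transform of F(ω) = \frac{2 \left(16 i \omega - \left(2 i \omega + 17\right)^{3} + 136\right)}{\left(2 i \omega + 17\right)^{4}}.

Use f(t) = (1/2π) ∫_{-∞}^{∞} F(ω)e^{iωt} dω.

f(t) = \left(t^{2} - 1\right) e^{- \frac{17 t}{2}} u\left(t\right)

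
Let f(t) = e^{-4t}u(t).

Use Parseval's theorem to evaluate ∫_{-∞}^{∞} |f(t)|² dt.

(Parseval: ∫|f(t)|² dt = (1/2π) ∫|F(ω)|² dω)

∫|f(t)|² dt = \frac{1}{8}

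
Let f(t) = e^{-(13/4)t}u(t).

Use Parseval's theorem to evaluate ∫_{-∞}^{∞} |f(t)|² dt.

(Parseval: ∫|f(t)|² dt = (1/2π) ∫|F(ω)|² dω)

∫|f(t)|² dt = \frac{2}{13}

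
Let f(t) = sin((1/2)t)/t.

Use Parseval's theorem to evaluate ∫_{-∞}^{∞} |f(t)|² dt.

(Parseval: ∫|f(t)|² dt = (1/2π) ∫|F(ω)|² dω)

∫|f(t)|² dt = \frac{\pi}{2}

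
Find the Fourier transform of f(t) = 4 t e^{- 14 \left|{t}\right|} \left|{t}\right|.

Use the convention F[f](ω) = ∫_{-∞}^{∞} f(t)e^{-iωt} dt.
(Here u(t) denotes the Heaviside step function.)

F(ω) = \frac{16 i \omega \left(\omega^{2} - 588\right)}{\left(\omega^{2} + 196\right)^{3}}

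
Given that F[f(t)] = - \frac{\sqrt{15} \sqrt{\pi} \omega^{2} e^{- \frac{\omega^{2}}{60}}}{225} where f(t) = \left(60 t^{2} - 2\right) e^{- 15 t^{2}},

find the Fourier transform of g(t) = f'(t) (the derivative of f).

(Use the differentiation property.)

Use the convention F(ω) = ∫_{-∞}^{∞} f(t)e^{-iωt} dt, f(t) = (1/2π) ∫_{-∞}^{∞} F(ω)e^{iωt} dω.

F[g](ω) = - \frac{\sqrt{15} i \sqrt{\pi} \omega^{3} e^{- \frac{\omega^{2}}{60}}}{225}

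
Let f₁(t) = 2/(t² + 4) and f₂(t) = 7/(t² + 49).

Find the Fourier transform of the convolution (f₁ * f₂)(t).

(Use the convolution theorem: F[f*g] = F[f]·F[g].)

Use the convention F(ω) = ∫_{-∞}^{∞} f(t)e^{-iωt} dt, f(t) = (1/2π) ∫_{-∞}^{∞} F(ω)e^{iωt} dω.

F[f₁*f₂](ω) = \pi^{2} e^{- 9 \left|{\omega}\right|}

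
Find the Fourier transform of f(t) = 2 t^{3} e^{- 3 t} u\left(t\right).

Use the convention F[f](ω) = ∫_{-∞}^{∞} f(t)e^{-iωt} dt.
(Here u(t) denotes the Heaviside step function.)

F(ω) = \frac{12}{\left(i \omega + 3\right)^{4}}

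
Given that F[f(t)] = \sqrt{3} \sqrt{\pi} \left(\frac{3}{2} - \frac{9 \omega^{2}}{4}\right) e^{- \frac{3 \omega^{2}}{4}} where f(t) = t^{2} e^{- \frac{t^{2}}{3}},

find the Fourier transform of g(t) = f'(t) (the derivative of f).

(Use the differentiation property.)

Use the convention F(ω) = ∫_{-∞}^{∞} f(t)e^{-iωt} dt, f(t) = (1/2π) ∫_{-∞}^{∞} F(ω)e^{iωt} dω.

F[g](ω) = \frac{3 \sqrt{3} i \sqrt{\pi} \omega \left(2 - 3 \omega^{2}\right) e^{- \frac{3 \omega^{2}}{4}}}{4}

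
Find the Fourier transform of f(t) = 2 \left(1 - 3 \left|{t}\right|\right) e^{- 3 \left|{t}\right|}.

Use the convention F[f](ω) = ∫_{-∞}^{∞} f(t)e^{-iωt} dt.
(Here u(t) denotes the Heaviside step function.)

F(ω) = \frac{24 \omega^{2}}{\left(\omega^{2} + 9\right)^{2}}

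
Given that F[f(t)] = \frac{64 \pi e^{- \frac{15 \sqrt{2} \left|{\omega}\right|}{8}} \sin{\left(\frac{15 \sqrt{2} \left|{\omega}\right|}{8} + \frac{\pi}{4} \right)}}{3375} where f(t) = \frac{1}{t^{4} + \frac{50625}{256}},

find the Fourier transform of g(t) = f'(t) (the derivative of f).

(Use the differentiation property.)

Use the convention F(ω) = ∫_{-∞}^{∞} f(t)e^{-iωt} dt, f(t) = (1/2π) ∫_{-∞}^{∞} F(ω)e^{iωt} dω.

F[g](ω) = \frac{64 i \pi \omega e^{- \frac{15 \sqrt{2} \left|{\omega}\right|}{8}} \sin{\left(\frac{15 \sqrt{2} \left|{\omega}\right|}{8} + \frac{\pi}{4} \right)}}{3375}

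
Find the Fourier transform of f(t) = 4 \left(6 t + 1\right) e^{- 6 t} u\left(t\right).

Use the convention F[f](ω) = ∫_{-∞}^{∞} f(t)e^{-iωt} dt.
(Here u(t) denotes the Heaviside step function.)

F(ω) = \frac{4 \left(- i \omega - 12\right)}{\omega^{2} - 12 i \omega - 36}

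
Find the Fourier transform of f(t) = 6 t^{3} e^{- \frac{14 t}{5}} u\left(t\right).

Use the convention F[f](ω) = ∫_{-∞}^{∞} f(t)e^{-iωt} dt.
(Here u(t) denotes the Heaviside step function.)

F(ω) = \frac{22500}{\left(5 i \omega + 14\right)^{4}}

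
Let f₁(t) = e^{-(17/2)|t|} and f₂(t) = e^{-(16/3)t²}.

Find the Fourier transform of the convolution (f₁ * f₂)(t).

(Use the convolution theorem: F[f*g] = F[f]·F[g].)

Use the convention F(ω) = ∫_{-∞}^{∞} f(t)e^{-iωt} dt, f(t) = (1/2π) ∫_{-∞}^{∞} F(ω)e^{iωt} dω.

F[f₁*f₂](ω) = \frac{17 \sqrt{3} \sqrt{\pi} e^{- \frac{3 \omega^{2}}{64}}}{4 \omega^{2} + 289}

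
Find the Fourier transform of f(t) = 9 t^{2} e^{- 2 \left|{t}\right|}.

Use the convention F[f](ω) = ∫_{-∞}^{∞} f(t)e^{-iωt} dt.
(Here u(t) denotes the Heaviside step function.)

F(ω) = \frac{72 \left(4 - 3 \omega^{2}\right)}{\left(\omega^{2} + 4\right)^{3}}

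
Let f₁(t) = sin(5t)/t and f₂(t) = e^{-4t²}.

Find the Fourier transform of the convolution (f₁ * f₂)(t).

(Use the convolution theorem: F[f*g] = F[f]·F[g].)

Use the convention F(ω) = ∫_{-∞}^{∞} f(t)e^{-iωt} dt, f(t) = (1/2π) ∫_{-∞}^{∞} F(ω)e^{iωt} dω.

F[f₁*f₂](ω) = \begin{cases} \frac{\pi^{\frac{3}{2}} e^{- \frac{\omega^{2}}{16}}}{2} & \text{for}\: \omega > -5 \wedge \omega < 5 \\0 & \text{otherwise} \end{cases}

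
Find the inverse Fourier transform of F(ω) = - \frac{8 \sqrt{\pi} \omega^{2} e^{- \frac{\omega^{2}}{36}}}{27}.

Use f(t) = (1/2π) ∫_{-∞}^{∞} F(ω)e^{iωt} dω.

f(t) = 8 \left(36 t^{2} - 2\right) e^{- 9 t^{2}}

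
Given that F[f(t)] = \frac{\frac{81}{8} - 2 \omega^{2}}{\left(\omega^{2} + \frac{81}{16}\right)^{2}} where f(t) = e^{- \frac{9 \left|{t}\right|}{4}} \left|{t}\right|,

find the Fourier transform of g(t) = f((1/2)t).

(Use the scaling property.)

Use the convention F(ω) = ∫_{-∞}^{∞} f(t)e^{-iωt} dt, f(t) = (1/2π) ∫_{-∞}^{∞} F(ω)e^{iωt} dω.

F[g](ω) = \frac{64 \left(81 - 64 \omega^{2}\right)}{\left(64 \omega^{2} + 81\right)^{2}}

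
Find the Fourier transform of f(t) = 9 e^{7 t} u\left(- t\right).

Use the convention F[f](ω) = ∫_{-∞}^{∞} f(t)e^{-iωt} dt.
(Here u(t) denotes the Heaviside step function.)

F(ω) = - \frac{9}{i \omega - 7}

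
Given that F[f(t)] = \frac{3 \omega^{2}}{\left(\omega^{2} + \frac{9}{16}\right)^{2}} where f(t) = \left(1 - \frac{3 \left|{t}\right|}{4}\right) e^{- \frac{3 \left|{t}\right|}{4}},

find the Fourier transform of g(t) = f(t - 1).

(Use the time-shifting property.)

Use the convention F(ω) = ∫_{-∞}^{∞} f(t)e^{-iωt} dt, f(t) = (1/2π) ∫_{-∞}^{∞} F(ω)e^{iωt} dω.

F[g](ω) = \frac{768 \omega^{2} e^{- i \omega}}{\left(16 \omega^{2} + 9\right)^{2}}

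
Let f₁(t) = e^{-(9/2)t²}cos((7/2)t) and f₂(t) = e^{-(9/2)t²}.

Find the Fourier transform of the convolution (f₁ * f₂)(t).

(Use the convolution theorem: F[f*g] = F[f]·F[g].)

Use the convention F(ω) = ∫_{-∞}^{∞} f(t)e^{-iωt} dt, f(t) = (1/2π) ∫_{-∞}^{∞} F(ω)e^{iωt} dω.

F[f₁*f₂](ω) = \frac{\pi \left(e^{\frac{7 \omega}{9}} + 1\right) e^{- \frac{\omega^{2}}{9} - \frac{7 \omega}{18} - \frac{49}{72}}}{9}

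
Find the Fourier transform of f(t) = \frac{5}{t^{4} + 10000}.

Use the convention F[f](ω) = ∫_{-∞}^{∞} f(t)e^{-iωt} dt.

F(ω) = \frac{\pi e^{- 5 \sqrt{2} \left|{\omega}\right|} \sin{\left(5 \sqrt{2} \left|{\omega}\right| + \frac{\pi}{4} \right)}}{200}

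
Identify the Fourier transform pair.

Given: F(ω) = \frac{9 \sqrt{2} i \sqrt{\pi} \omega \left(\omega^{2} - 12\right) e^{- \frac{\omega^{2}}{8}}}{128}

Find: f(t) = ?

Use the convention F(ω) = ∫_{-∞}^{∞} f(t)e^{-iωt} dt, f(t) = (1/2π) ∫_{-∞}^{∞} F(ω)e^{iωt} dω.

f(t) = 9 t^{3} e^{- 2 t^{2}}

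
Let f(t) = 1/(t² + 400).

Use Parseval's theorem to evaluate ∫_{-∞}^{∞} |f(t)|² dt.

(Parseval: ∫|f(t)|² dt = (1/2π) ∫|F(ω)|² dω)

∫|f(t)|² dt = \frac{\pi}{16000}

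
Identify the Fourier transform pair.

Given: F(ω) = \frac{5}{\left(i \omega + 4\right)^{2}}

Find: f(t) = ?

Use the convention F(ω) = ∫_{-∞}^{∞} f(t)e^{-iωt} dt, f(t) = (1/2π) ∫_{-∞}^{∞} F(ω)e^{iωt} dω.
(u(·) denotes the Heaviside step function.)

f(t) = 5 t e^{- 4 t} u\left(t\right)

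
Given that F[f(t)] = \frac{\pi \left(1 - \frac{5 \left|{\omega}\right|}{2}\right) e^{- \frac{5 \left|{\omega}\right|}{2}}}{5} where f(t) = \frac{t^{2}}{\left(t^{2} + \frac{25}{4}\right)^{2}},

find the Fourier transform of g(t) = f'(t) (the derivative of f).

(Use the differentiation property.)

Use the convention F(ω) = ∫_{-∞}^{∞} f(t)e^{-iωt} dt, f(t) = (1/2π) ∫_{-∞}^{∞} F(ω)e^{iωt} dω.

F[g](ω) = \frac{i \pi \omega \left(2 - 5 \left|{\omega}\right|\right) e^{- \frac{5 \left|{\omega}\right|}{2}}}{10}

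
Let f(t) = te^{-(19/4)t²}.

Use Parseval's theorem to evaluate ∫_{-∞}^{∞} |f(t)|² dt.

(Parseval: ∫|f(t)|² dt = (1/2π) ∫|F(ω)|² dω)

∫|f(t)|² dt = \frac{\sqrt{38} \sqrt{\pi}}{361}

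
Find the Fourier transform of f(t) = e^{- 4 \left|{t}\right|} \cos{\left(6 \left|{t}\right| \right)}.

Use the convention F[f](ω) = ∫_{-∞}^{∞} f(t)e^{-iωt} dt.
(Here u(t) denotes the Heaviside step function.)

F(ω) = \frac{8 \left(\omega^{2} + 52\right)}{\omega^{4} - 40 \omega^{2} + 2704}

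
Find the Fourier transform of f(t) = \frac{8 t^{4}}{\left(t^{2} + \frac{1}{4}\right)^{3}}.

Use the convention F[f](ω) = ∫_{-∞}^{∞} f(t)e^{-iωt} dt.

F(ω) = \frac{\pi \left(\omega^{2} - 10 \left|{\omega}\right| + 12\right) e^{- \frac{\left|{\omega}\right|}{2}}}{2}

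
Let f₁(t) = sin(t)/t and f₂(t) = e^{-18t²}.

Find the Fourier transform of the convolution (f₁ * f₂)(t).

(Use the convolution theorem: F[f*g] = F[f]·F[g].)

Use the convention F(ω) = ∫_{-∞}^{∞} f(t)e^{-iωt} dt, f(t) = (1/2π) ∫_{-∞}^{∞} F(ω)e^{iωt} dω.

F[f₁*f₂](ω) = \begin{cases} \frac{\sqrt{2} \pi^{\frac{3}{2}} e^{- \frac{\omega^{2}}{72}}}{6} & \text{for}\: \omega > -1 \wedge \omega < 1 \\0 & \text{otherwise} \end{cases}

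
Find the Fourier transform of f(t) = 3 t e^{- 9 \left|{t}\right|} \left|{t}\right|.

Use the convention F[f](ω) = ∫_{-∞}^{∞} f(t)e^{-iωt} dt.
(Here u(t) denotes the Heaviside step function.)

F(ω) = \frac{12 i \omega \left(\omega^{2} - 243\right)}{\left(\omega^{2} + 81\right)^{3}}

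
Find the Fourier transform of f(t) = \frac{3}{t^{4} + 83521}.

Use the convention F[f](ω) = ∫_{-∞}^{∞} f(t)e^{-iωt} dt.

F(ω) = \frac{3 \pi e^{- \frac{17 \sqrt{2} \left|{\omega}\right|}{2}} \sin{\left(\frac{17 \sqrt{2} \left|{\omega}\right|}{2} + \frac{\pi}{4} \right)}}{4913}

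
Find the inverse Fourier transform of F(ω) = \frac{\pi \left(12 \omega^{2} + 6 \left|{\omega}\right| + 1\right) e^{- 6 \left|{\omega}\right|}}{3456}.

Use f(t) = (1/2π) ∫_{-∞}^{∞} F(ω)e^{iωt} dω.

f(t) = \frac{6}{\left(t^{2} + 36\right)^{3}}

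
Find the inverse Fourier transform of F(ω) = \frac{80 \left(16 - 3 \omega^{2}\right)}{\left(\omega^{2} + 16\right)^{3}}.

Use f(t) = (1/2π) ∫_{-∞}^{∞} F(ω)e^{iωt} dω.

f(t) = 5 t^{2} e^{- 4 \left|{t}\right|}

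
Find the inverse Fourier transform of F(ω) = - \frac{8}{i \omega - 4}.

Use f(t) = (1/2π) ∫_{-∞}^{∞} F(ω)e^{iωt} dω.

f(t) = 8 e^{4 t} u\left(- t\right)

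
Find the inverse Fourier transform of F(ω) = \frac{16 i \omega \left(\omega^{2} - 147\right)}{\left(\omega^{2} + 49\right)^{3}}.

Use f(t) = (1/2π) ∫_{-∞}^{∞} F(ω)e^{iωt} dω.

f(t) = 4 t e^{- 7 \left|{t}\right|} \left|{t}\right|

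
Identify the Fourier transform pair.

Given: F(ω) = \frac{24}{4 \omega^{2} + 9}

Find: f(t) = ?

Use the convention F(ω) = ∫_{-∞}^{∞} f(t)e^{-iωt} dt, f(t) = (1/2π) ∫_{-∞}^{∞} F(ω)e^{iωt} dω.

f(t) = 2 e^{- \frac{3 \left|{t}\right|}{2}}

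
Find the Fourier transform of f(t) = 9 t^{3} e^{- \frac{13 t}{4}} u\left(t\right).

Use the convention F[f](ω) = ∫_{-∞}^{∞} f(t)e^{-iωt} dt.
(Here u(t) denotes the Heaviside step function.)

F(ω) = \frac{13824}{\left(4 i \omega + 13\right)^{4}}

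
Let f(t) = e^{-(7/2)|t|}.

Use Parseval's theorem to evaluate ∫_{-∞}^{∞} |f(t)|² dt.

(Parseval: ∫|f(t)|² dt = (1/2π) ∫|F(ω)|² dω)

∫|f(t)|² dt = \frac{2}{7}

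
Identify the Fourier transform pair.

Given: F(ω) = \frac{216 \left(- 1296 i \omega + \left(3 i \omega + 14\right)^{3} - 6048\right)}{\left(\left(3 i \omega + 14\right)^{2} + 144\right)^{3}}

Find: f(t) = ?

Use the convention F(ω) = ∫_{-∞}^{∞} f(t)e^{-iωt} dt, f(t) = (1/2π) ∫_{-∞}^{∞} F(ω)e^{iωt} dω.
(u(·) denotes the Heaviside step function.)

f(t) = 4 t^{2} e^{- \frac{14 t}{3}} \cos{\left(4 t \right)} u\left(t\right)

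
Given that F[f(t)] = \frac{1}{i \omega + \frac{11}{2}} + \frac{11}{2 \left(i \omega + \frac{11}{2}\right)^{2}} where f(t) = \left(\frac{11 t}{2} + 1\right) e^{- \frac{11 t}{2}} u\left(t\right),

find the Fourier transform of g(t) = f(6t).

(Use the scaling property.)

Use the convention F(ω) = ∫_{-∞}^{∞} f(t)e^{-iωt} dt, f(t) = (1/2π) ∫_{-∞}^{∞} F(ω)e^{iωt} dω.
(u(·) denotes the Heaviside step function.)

F[g](ω) = \frac{- i \omega - 66}{\omega^{2} - 66 i \omega - 1089}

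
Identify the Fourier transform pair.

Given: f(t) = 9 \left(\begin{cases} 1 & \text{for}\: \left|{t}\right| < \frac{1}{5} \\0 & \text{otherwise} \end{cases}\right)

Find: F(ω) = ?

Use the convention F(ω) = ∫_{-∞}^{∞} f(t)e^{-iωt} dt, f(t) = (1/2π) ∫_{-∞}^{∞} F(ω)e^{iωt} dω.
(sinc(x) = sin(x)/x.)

F(ω) = \frac{18 \operatorname{sinc}{\left(\frac{\omega}{5} \right)}}{5}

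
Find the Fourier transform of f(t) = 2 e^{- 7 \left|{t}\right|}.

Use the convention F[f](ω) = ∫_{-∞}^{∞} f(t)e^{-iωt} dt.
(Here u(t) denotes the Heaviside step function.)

F(ω) = \frac{28}{\omega^{2} + 49}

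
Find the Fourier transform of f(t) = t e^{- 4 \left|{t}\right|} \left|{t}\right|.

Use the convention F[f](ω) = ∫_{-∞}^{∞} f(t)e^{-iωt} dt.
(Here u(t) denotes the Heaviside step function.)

F(ω) = \frac{4 i \omega \left(\omega^{2} - 48\right)}{\left(\omega^{2} + 16\right)^{3}}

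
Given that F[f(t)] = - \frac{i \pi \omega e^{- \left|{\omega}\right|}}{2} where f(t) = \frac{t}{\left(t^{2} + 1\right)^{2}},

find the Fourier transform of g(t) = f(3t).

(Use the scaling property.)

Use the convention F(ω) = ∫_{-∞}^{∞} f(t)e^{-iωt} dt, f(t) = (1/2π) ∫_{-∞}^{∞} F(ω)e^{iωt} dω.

F[g](ω) = - \frac{i \pi \omega e^{- \frac{\left|{\omega}\right|}{3}}}{18}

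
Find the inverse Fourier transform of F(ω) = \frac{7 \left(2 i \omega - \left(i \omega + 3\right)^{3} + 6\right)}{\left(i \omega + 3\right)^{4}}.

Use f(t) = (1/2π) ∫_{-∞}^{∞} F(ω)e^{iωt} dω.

f(t) = 7 \left(t^{2} - 1\right) e^{- 3 t} u\left(t\right)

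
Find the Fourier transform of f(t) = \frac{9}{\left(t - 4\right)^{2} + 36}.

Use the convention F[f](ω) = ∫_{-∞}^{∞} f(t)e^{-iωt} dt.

F(ω) = \frac{3 \pi e^{- 4 i \omega - 6 \left|{\omega}\right|}}{2}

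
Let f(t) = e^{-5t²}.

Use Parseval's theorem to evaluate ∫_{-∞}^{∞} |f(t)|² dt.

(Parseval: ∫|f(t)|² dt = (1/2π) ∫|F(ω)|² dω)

∫|f(t)|² dt = \frac{\sqrt{10} \sqrt{\pi}}{10}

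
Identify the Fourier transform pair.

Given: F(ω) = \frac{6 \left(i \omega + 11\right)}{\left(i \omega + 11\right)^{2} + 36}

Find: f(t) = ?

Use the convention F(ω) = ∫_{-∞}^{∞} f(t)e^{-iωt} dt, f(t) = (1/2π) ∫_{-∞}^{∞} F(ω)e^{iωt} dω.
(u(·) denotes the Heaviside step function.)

f(t) = 6 e^{- 11 t} \cos{\left(6 t \right)} u\left(t\right)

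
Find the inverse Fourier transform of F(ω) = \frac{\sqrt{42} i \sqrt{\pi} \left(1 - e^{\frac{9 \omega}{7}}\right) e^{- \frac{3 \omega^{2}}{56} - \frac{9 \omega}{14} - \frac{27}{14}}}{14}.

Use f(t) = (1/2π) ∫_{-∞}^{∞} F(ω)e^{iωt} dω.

f(t) = 2 e^{- \frac{14 t^{2}}{3}} \sin{\left(6 t \right)}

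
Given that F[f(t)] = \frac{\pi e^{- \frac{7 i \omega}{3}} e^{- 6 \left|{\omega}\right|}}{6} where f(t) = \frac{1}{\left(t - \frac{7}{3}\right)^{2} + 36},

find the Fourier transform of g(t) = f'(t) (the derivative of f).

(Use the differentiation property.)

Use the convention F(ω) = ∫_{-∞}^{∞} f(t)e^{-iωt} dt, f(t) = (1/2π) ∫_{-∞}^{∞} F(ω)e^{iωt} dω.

F[g](ω) = \frac{i \pi \omega e^{- \frac{7 i \omega}{3} - 6 \left|{\omega}\right|}}{6}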